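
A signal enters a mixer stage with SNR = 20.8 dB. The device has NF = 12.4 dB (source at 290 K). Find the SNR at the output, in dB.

8.4 dB

By definition F = SNR_in/SNR_out, so in dB: SNR_out = SNR_in − NF
SNR_out = 20.8 − 12.4 = 8.4 dB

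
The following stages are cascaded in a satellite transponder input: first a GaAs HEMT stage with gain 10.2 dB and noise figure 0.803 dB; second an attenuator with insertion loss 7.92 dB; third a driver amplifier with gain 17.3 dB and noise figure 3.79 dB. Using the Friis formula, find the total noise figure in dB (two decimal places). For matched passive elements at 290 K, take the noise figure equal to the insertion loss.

Convert to linear (a loss of L dB is a gain of −L dB): F_i = 10^(NF_i/10), G_i = 10^(G_i,dB/10)
  Stage 1: F_1 = 10^(0.803/10) = 1.203, G_1 = 10^(10.2/10) = 10.47
  Stage 2: F_2 = 10^(7.92/10) = 6.194, G_2 = 10^(−7.92/10) = 0.1614
  Stage 3: F_3 = 10^(3.79/10) = 2.393, G_3 = 10^(17.3/10) = 53.70
Friis cascade:
  F = 1.203 + (6.194 − 1)/10.47 + (2.393 − 1)/1.690 = 2.523
NF = 10 log₁₀(2.523) = 4.02 dB

4.02 dB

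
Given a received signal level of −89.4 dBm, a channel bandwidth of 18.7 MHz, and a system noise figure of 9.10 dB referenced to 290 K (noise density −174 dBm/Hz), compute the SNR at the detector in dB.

Noise floor: N = −174 + 10 log₁₀(B) + NF
10 log₁₀(1.87×10⁷) = 72.72 dB
N = −174 + 72.72 + 9.10 = −92.18 dBm
SNR = P_sig − N = −89.4 − (−92.18) = 2.78 dB → 2.8 dB

2.8 dB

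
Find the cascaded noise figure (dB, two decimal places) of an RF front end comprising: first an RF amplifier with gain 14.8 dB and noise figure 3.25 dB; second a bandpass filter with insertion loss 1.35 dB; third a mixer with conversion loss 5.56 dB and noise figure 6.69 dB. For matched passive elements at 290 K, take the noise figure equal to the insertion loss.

Convert to linear (a loss of L dB is a gain of −L dB): F_i = 10^(NF_i/10), G_i = 10^(G_i,dB/10)
  Stage 1: F_1 = 10^(3.25/10) = 2.113, G_1 = 10^(14.8/10) = 30.20
  Stage 2: F_2 = 10^(1.35/10) = 1.365, G_2 = 10^(−1.35/10) = 0.7328
  Stage 3: F_3 = 10^(6.69/10) = 4.667, G_3 = 10^(−5.56/10) = 0.2780
Friis cascade:
  F = 2.113 + (1.365 − 1)/30.20 + (4.667 − 1)/22.13 = 2.291
NF = 10 log₁₀(2.291) = 3.60 dB

3.60 dB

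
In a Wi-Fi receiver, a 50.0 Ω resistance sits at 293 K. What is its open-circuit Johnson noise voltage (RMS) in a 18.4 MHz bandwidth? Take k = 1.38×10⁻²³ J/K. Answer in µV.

3.86 µV

V_n = √(4kTRB)
4kTRB = 4 × 1.38×10⁻²³ × 293 × 5.00×10¹ × 1.84×10⁷ = 1.49×10⁻¹¹ V²
V_n = √(1.49×10⁻¹¹) = 3.86×10⁻⁶ V = 3.86 µV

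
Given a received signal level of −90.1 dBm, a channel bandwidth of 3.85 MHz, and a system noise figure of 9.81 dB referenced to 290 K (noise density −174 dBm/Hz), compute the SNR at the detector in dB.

8.2 dB

Noise floor: N = −174 + 10 log₁₀(B) + NF
10 log₁₀(3.85×10⁶) = 65.85 dB
N = −174 + 65.85 + 9.81 = −98.34 dBm
SNR = P_sig − N = −90.1 − (−98.34) = 8.24 dB → 8.2 dB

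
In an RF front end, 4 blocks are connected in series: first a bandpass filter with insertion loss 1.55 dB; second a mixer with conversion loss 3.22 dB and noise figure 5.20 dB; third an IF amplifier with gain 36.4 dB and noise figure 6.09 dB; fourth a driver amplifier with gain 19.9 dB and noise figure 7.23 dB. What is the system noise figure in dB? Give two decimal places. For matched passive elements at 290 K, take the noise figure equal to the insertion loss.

11.44 dB

Convert to linear (a loss of L dB is a gain of −L dB): F_i = 10^(NF_i/10), G_i = 10^(G_i,dB/10)
  Stage 1: F_1 = 10^(1.55/10) = 1.429, G_1 = 10^(−1.55/10) = 0.6998
  Stage 2: F_2 = 10^(5.20/10) = 3.311, G_2 = 10^(−3.22/10) = 0.4764
  Stage 3: F_3 = 10^(6.09/10) = 4.064, G_3 = 10^(36.4/10) = 4365
  Stage 4: F_4 = 10^(7.23/10) = 5.284, G_4 = 10^(19.9/10) = 97.72
Friis cascade:
  F = 1.429 + (3.311 − 1)/0.6998 + (4.064 − 1)/0.3334 + (5.284 − 1)/1455 = 13.93
NF = 10 log₁₀(13.93) = 11.44 dB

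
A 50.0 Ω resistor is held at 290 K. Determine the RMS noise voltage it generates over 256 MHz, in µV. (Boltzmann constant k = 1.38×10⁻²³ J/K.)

14.3 µV

V_n = √(4kTRB)
4kTRB = 4 × 1.38×10⁻²³ × 290 × 5.00×10¹ × 2.56×10⁸ = 2.05×10⁻¹⁰ V²
V_n = √(2.05×10⁻¹⁰) = 1.43×10⁻⁵ V = 14.3 µV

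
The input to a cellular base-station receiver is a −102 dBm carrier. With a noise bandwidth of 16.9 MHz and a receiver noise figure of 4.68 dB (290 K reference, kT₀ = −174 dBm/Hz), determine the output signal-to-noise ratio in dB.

−5.0 dB

Noise floor: N = −174 + 10 log₁₀(B) + NF
10 log₁₀(1.69×10⁷) = 72.28 dB
N = −174 + 72.28 + 4.68 = −97.04 dBm
SNR = P_sig − N = −102 − (−97.04) = −4.96 dB → −5.0 dB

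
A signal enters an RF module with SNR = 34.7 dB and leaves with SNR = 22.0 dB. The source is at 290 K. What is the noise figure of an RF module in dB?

12.7 dB

NF (dB) = SNR_in(dB) − SNR_out(dB) when the source is at T₀
NF = 34.7 − 22.0 = 12.7 dB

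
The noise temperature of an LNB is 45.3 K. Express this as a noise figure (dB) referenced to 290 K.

F = 1 + T_e/T₀ = 1 + 45.3/290 = 1.15621
NF = 10 log₁₀(1.15621) = 0.630 dB

0.630 dB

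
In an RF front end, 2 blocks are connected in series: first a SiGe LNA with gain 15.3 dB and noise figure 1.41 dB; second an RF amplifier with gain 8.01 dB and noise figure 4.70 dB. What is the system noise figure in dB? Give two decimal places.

1.59 dB

Convert to linear (a loss of L dB is a gain of −L dB): F_i = 10^(NF_i/10), G_i = 10^(G_i,dB/10)
  Stage 1: F_1 = 10^(1.41/10) = 1.384, G_1 = 10^(15.3/10) = 33.88
  Stage 2: F_2 = 10^(4.70/10) = 2.951, G_2 = 10^(8.01/10) = 6.324
Friis cascade:
  F = 1.384 + (2.951 − 1)/33.88 = 1.441
NF = 10 log₁₀(1.441) = 1.59 dB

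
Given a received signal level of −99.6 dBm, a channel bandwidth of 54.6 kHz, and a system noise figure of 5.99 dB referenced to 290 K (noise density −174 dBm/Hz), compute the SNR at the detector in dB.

Noise floor: N = −174 + 10 log₁₀(B) + NF
10 log₁₀(5.46×10⁴) = 47.37 dB
N = −174 + 47.37 + 5.99 = −120.64 dBm
SNR = P_sig − N = −99.6 − (−120.64) = 21.04 dB → 21.0 dB

21.0 dB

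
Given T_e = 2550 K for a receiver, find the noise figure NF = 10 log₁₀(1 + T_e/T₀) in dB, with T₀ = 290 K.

F = 1 + T_e/T₀ = 1 + 2550/290 = 9.7931
NF = 10 log₁₀(9.7931) = 9.91 dB

9.91 dB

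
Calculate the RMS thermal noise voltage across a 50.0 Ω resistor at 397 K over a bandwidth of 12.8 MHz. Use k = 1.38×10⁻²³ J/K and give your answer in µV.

V_n = √(4kTRB)
4kTRB = 4 × 1.38×10⁻²³ × 397 × 5.00×10¹ × 1.28×10⁷ = 1.40×10⁻¹¹ V²
V_n = √(1.40×10⁻¹¹) = 3.75×10⁻⁶ V = 3.75 µV

3.75 µV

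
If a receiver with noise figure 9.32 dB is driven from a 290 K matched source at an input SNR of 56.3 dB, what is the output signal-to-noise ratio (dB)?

By definition F = SNR_in/SNR_out, so in dB: SNR_out = SNR_in − NF
SNR_out = 56.3 − 9.32 = 46.98 dB

46.98 dB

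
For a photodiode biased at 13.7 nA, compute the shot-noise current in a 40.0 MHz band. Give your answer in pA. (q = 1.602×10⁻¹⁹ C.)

I_n = √(2qI·B)
2qI·B = 2 × 1.602×10⁻¹⁹ × 1.37×10⁻⁸ × 4.00×10⁷ = 1.76×10⁻¹⁹ A²
I_n = √(1.76×10⁻¹⁹) = 4.19×10⁻¹⁰ A = 419 pA

419 pA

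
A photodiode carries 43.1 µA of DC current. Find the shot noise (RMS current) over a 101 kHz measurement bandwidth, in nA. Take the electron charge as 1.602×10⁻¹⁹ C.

1.18 nA

I_n = √(2qI·B)
2qI·B = 2 × 1.602×10⁻¹⁹ × 4.31×10⁻⁵ × 1.01×10⁵ = 1.39×10⁻¹⁸ A²
I_n = √(1.39×10⁻¹⁸) = 1.18×10⁻⁹ A = 1.18 nA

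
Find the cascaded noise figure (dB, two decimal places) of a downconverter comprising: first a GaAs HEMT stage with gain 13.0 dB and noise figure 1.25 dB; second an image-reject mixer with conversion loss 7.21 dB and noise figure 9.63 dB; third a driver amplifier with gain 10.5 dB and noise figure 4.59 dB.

3.50 dB

Convert to linear (a loss of L dB is a gain of −L dB): F_i = 10^(NF_i/10), G_i = 10^(G_i,dB/10)
  Stage 1: F_1 = 10^(1.25/10) = 1.334, G_1 = 10^(13.0/10) = 19.95
  Stage 2: F_2 = 10^(9.63/10) = 9.183, G_2 = 10^(−7.21/10) = 0.1901
  Stage 3: F_3 = 10^(4.59/10) = 2.877, G_3 = 10^(10.5/10) = 11.22
Friis cascade:
  F = 1.334 + (9.183 − 1)/19.95 + (2.877 − 1)/3.793 = 2.239
NF = 10 log₁₀(2.239) = 3.50 dB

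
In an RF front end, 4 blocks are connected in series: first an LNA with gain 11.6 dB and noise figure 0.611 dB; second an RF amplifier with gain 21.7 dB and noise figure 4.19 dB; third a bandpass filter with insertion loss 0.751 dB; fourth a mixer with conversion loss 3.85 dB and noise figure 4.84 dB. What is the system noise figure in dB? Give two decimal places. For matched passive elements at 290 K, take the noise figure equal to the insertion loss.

1.02 dB

Convert to linear (a loss of L dB is a gain of −L dB): F_i = 10^(NF_i/10), G_i = 10^(G_i,dB/10)
  Stage 1: F_1 = 10^(0.611/10) = 1.151, G_1 = 10^(11.6/10) = 14.45
  Stage 2: F_2 = 10^(4.19/10) = 2.624, G_2 = 10^(21.7/10) = 147.9
  Stage 3: F_3 = 10^(0.751/10) = 1.189, G_3 = 10^(−0.751/10) = 0.8412
  Stage 4: F_4 = 10^(4.84/10) = 3.048, G_4 = 10^(−3.85/10) = 0.4121
Friis cascade:
  F = 1.151 + (2.624 − 1)/14.45 + (1.189 − 1)/2138 + (3.048 − 1)/1798 = 1.265
NF = 10 log₁₀(1.265) = 1.02 dB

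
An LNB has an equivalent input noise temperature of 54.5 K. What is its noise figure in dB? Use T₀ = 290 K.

0.748 dB

F = 1 + T_e/T₀ = 1 + 54.5/290 = 1.18793
NF = 10 log₁₀(1.18793) = 0.748 dB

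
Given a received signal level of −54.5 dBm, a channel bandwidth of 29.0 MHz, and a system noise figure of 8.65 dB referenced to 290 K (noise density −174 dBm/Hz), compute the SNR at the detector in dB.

36.2 dB

Noise floor: N = −174 + 10 log₁₀(B) + NF
10 log₁₀(2.90×10⁷) = 74.62 dB
N = −174 + 74.62 + 8.65 = −90.73 dBm
SNR = P_sig − N = −54.5 − (−90.73) = 36.23 dB → 36.2 dB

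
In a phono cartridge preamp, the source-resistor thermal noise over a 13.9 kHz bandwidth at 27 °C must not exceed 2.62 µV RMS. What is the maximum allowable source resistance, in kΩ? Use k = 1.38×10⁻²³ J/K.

29.8 kΩ

T = 27 °C + 273.15 = 300.15 K
Johnson–Nyquist: V_n = √(4kTRB) ⇒ R = V_n² / (4kTB)
4kTB = 4 × 1.38×10⁻²³ × 300.15 × 1.39×10⁴ = 2.30×10⁻¹⁶
R = (2.62×10⁻⁶)² / 2.30×10⁻¹⁶ = 2.98×10⁴ Ω = 29.8 kΩ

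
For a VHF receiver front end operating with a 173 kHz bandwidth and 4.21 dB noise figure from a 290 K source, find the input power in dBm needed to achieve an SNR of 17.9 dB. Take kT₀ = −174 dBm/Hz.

−99.5 dBm

Sensitivity = −174 + 10 log₁₀(B) + NF + SNR_min
= −174 + 52.38 + 4.21 + 17.9
= −99.51 dBm → −99.5 dBm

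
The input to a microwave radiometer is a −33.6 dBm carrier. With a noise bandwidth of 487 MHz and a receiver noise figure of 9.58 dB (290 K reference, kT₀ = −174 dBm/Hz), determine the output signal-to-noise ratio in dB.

43.9 dB

Noise floor: N = −174 + 10 log₁₀(B) + NF
10 log₁₀(4.87×10⁸) = 86.88 dB
N = −174 + 86.88 + 9.58 = −77.54 dBm
SNR = P_sig − N = −33.6 − (−77.54) = 43.94 dB → 43.9 dB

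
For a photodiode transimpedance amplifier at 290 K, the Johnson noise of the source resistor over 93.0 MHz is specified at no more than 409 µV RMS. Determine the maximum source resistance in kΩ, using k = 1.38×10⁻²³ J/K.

112 kΩ

Johnson–Nyquist: V_n = √(4kTRB) ⇒ R = V_n² / (4kTB)
4kTB = 4 × 1.38×10⁻²³ × 290 × 9.30×10⁷ = 1.49×10⁻¹²
R = (4.09×10⁻⁴)² / 1.49×10⁻¹² = 1.12×10⁵ Ω = 112 kΩ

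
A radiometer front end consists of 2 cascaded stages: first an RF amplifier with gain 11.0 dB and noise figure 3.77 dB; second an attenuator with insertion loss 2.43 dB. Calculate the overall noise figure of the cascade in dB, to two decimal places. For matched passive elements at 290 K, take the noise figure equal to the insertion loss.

Convert to linear (a loss of L dB is a gain of −L dB): F_i = 10^(NF_i/10), G_i = 10^(G_i,dB/10)
  Stage 1: F_1 = 10^(3.77/10) = 2.382, G_1 = 10^(11.0/10) = 12.59
  Stage 2: F_2 = 10^(2.43/10) = 1.750, G_2 = 10^(−2.43/10) = 0.5715
Friis cascade:
  F = 2.382 + (1.750 − 1)/12.59 = 2.442
NF = 10 log₁₀(2.442) = 3.88 dB

3.88 dB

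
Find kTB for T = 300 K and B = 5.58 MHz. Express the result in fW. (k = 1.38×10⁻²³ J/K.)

P_n = kTB = 1.38×10⁻²³ × 300 × 5.58×10⁶ = 2.31×10⁻¹⁴ W = 23.1 fW

23.1 fW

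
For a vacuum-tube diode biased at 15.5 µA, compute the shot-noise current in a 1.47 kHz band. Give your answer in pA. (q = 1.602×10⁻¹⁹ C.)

85.4 pA

I_n = √(2qI·B)
2qI·B = 2 × 1.602×10⁻¹⁹ × 1.55×10⁻⁵ × 1.47×10³ = 7.30×10⁻²¹ A²
I_n = √(7.30×10⁻²¹) = 8.54×10⁻¹¹ A = 85.4 pA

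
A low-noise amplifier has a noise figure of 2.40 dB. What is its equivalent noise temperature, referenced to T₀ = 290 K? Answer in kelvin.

214 K

F = 10^(2.40/10) = 1.7378
T_e = (F − 1)·T₀ = (1.7378 − 1) × 290 = 214 K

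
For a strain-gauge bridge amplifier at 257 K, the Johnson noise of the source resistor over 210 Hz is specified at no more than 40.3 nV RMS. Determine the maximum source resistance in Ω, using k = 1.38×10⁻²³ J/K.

Johnson–Nyquist: V_n = √(4kTRB) ⇒ R = V_n² / (4kTB)
4kTB = 4 × 1.38×10⁻²³ × 257 × 2.10×10² = 2.98×10⁻¹⁸
R = (4.03×10⁻⁸)² / 2.98×10⁻¹⁸ = 5.45×10² Ω = 545 Ω

545 Ω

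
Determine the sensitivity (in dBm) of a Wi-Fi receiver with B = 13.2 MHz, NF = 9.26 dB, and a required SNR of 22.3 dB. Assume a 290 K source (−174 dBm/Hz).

−71.2 dBm

Sensitivity = −174 + 10 log₁₀(B) + NF + SNR_min
= −174 + 71.21 + 9.26 + 22.3
= −71.23 dBm → −71.2 dBm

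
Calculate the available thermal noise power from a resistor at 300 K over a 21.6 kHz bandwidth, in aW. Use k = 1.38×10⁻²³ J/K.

P_n = kTB = 1.38×10⁻²³ × 300 × 2.16×10⁴ = 8.94×10⁻¹⁷ W = 89.4 aW

89.4 aW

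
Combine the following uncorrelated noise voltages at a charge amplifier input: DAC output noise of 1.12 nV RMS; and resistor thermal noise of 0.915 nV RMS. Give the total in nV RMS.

Uncorrelated sources add in power (mean-square): V_tot = √(ΣV_i²)
V_tot = √[(1.12×10⁻⁹)² + (9.15×10⁻¹⁰)²] = 1.45×10⁻⁹ V = 1.45 nV

1.45 nV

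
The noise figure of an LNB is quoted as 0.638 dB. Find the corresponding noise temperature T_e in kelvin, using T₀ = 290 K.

45.9 K

F = 10^(0.638/10) = 1.15824
T_e = (F − 1)·T₀ = (1.15824 − 1) × 290 = 45.9 K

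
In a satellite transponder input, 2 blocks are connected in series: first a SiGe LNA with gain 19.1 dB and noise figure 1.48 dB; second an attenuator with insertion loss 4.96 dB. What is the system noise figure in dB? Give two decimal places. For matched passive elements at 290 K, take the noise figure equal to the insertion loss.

Convert to linear (a loss of L dB is a gain of −L dB): F_i = 10^(NF_i/10), G_i = 10^(G_i,dB/10)
  Stage 1: F_1 = 10^(1.48/10) = 1.406, G_1 = 10^(19.1/10) = 81.28
  Stage 2: F_2 = 10^(4.96/10) = 3.133, G_2 = 10^(−4.96/10) = 0.3192
Friis cascade:
  F = 1.406 + (3.133 − 1)/81.28 = 1.432
NF = 10 log₁₀(1.432) = 1.56 dB

1.56 dB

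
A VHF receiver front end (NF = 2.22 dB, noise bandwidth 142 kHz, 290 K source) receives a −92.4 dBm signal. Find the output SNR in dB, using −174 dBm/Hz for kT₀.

Noise floor: N = −174 + 10 log₁₀(B) + NF
10 log₁₀(1.42×10⁵) = 51.52 dB
N = −174 + 51.52 + 2.22 = −120.26 dBm
SNR = P_sig − N = −92.4 − (−120.26) = 27.86 dB → 27.9 dB

27.9 dB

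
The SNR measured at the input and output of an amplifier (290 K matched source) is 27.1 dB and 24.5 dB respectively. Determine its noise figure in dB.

2.6 dB

NF (dB) = SNR_in(dB) − SNR_out(dB) when the source is at T₀
NF = 27.1 − 24.5 = 2.6 dB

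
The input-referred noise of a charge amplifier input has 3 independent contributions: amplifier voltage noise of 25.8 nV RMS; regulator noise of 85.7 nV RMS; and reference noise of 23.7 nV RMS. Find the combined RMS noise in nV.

92.6 nV

Uncorrelated sources add in power (mean-square): V_tot = √(ΣV_i²)
V_tot = √[(2.58×10⁻⁸)² + (8.57×10⁻⁸)² + (2.37×10⁻⁸)²] = 9.26×10⁻⁸ V = 92.6 nV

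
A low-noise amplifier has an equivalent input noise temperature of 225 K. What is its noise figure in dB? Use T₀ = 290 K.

F = 1 + T_e/T₀ = 1 + 225/290 = 1.77586
NF = 10 log₁₀(1.77586) = 2.49 dB

2.49 dB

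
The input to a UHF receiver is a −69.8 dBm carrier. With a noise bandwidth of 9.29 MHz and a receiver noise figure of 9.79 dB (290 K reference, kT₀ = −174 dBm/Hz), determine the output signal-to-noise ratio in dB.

24.7 dB

Noise floor: N = −174 + 10 log₁₀(B) + NF
10 log₁₀(9.29×10⁶) = 69.68 dB
N = −174 + 69.68 + 9.79 = −94.53 dBm
SNR = P_sig − N = −69.8 − (−94.53) = 24.73 dB → 24.7 dB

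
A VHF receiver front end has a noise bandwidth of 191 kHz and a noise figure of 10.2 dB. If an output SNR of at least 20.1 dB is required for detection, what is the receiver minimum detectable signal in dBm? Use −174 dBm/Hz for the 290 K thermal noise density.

−90.9 dBm

Sensitivity = −174 + 10 log₁₀(B) + NF + SNR_min
= −174 + 52.81 + 10.2 + 20.1
= −90.89 dBm → −90.9 dBm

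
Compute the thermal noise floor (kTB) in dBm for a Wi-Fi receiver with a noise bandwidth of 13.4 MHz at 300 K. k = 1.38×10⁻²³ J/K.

P_n = kTB = 1.38×10⁻²³ × 300 × 1.34×10⁷ = 5.55×10⁻¹⁴ W
In dBm: 10 log₁₀(5.55×10⁻¹⁴ / 10⁻³) = −102.6 dBm

−102.6 dBm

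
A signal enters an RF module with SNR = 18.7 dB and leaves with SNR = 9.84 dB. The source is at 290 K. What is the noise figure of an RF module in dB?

NF (dB) = SNR_in(dB) − SNR_out(dB) when the source is at T₀
NF = 18.7 − 9.84 = 8.86 dB

8.86 dB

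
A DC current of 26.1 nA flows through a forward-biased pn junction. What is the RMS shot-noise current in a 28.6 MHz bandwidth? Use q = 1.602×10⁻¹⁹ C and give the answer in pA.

489 pA

I_n = √(2qI·B)
2qI·B = 2 × 1.602×10⁻¹⁹ × 2.61×10⁻⁸ × 2.86×10⁷ = 2.39×10⁻¹⁹ A²
I_n = √(2.39×10⁻¹⁹) = 4.89×10⁻¹⁰ A = 489 pA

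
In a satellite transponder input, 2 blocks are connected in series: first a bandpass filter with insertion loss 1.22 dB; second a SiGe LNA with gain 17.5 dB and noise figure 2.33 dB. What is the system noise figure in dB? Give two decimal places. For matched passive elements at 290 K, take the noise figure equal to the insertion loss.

Convert to linear (a loss of L dB is a gain of −L dB): F_i = 10^(NF_i/10), G_i = 10^(G_i,dB/10)
  Stage 1: F_1 = 10^(1.22/10) = 1.324, G_1 = 10^(−1.22/10) = 0.7551
  Stage 2: F_2 = 10^(2.33/10) = 1.710, G_2 = 10^(17.5/10) = 56.23
Friis cascade:
  F = 1.324 + (1.710 − 1)/0.7551 = 2.265
NF = 10 log₁₀(2.265) = 3.55 dB

3.55 dB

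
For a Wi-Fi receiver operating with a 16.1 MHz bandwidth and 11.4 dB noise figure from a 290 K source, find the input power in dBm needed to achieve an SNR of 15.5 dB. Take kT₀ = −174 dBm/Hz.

−75.0 dBm

Sensitivity = −174 + 10 log₁₀(B) + NF + SNR_min
= −174 + 72.07 + 11.4 + 15.5
= −75.03 dBm → −75.0 dBm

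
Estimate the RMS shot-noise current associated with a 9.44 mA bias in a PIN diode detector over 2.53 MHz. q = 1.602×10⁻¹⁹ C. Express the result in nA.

87.5 nA

I_n = √(2qI·B)
2qI·B = 2 × 1.602×10⁻¹⁹ × 9.44×10⁻³ × 2.53×10⁶ = 7.65×10⁻¹⁵ A²
I_n = √(7.65×10⁻¹⁵) = 8.75×10⁻⁸ A = 87.5 nA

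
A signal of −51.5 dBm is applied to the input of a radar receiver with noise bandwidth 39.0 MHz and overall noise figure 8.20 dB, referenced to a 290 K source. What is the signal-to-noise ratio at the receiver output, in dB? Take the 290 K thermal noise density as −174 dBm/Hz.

Noise floor: N = −174 + 10 log₁₀(B) + NF
10 log₁₀(3.90×10⁷) = 75.91 dB
N = −174 + 75.91 + 8.20 = −89.89 dBm
SNR = P_sig − N = −51.5 − (−89.89) = 38.39 dB → 38.4 dB

38.4 dB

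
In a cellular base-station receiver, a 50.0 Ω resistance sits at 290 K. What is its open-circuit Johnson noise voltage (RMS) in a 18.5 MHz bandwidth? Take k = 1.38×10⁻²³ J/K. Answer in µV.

V_n = √(4kTRB)
4kTRB = 4 × 1.38×10⁻²³ × 290 × 5.00×10¹ × 1.85×10⁷ = 1.48×10⁻¹¹ V²
V_n = √(1.48×10⁻¹¹) = 3.85×10⁻⁶ V = 3.85 µV

3.85 µV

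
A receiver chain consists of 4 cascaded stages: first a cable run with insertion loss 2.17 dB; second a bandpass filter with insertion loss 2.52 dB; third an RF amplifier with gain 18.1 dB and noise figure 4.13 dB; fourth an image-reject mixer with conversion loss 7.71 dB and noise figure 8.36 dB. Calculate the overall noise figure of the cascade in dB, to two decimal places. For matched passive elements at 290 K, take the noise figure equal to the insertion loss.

Convert to linear (a loss of L dB is a gain of −L dB): F_i = 10^(NF_i/10), G_i = 10^(G_i,dB/10)
  Stage 1: F_1 = 10^(2.17/10) = 1.648, G_1 = 10^(−2.17/10) = 0.6067
  Stage 2: F_2 = 10^(2.52/10) = 1.786, G_2 = 10^(−2.52/10) = 0.5598
  Stage 3: F_3 = 10^(4.13/10) = 2.588, G_3 = 10^(18.1/10) = 64.57
  Stage 4: F_4 = 10^(8.36/10) = 6.855, G_4 = 10^(−7.71/10) = 0.1694
Friis cascade:
  F = 1.648 + (1.786 − 1)/0.6067 + (2.588 − 1)/0.3396 + (6.855 − 1)/21.93 = 7.888
NF = 10 log₁₀(7.888) = 8.97 dB

8.97 dB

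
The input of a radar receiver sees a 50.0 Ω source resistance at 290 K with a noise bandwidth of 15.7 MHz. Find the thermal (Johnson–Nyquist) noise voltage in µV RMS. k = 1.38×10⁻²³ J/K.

3.54 µV

V_n = √(4kTRB)
4kTRB = 4 × 1.38×10⁻²³ × 290 × 5.00×10¹ × 1.57×10⁷ = 1.26×10⁻¹¹ V²
V_n = √(1.26×10⁻¹¹) = 3.54×10⁻⁶ V = 3.54 µV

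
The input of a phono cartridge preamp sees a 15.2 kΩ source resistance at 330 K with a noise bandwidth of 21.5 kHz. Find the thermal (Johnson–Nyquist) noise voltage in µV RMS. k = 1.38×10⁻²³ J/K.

V_n = √(4kTRB)
4kTRB = 4 × 1.38×10⁻²³ × 330 × 1.52×10⁴ × 2.15×10⁴ = 5.95×10⁻¹² V²
V_n = √(5.95×10⁻¹²) = 2.44×10⁻⁶ V = 2.44 µV

2.44 µV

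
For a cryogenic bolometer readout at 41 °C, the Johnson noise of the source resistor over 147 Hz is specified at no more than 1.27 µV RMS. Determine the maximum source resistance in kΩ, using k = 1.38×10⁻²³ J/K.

633 kΩ

T = 41 °C + 273.15 = 314.15 K
Johnson–Nyquist: V_n = √(4kTRB) ⇒ R = V_n² / (4kTB)
4kTB = 4 × 1.38×10⁻²³ × 314.15 × 1.47×10² = 2.55×10⁻¹⁸
R = (1.27×10⁻⁶)² / 2.55×10⁻¹⁸ = 6.33×10⁵ Ω = 633 kΩ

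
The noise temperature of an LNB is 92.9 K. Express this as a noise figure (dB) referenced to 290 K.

1.21 dB

F = 1 + T_e/T₀ = 1 + 92.9/290 = 1.32034
NF = 10 log₁₀(1.32034) = 1.21 dB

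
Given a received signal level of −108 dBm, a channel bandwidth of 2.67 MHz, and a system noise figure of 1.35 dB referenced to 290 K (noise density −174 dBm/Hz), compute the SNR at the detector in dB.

Noise floor: N = −174 + 10 log₁₀(B) + NF
10 log₁₀(2.67×10⁶) = 64.27 dB
N = −174 + 64.27 + 1.35 = −108.38 dBm
SNR = P_sig − N = −108 − (−108.38) = 0.38 dB → 0.4 dB

0.4 dB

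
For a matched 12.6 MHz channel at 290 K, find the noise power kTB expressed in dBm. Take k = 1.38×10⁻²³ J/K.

P_n = kTB = 1.38×10⁻²³ × 290 × 1.26×10⁷ = 5.04×10⁻¹⁴ W
In dBm: 10 log₁₀(5.04×10⁻¹⁴ / 10⁻³) = −103.0 dBm

−103.0 dBm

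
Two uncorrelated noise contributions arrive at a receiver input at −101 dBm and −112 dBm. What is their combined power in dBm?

−100.7 dBm

Convert to linear, add, convert back:
P₁ = 7.94×10⁻¹⁴ W, P₂ = 6.31×10⁻¹⁵ W
P_tot = 8.57×10⁻¹⁴ W → 10 log₁₀(P_tot / 10⁻³) = −100.7 dBm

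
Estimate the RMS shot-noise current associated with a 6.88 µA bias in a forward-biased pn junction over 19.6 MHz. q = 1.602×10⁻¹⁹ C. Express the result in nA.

6.57 nA

I_n = √(2qI·B)
2qI·B = 2 × 1.602×10⁻¹⁹ × 6.88×10⁻⁶ × 1.96×10⁷ = 4.32×10⁻¹⁷ A²
I_n = √(4.32×10⁻¹⁷) = 6.57×10⁻⁹ A = 6.57 nA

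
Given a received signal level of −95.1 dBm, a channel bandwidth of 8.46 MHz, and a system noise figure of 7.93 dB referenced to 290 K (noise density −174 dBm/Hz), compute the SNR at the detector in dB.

Noise floor: N = −174 + 10 log₁₀(B) + NF
10 log₁₀(8.46×10⁶) = 69.27 dB
N = −174 + 69.27 + 7.93 = −96.80 dBm
SNR = P_sig − N = −95.1 − (−96.80) = 1.70 dB → 1.7 dB

1.7 dB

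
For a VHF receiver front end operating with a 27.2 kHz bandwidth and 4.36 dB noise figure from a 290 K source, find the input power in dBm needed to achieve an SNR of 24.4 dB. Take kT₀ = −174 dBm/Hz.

−100.9 dBm

Sensitivity = −174 + 10 log₁₀(B) + NF + SNR_min
= −174 + 44.35 + 4.36 + 24.4
= −100.89 dBm → −100.9 dBm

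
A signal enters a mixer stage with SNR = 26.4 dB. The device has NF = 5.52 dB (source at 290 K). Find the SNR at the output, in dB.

20.88 dB

By definition F = SNR_in/SNR_out, so in dB: SNR_out = SNR_in − NF
SNR_out = 26.4 − 5.52 = 20.88 dB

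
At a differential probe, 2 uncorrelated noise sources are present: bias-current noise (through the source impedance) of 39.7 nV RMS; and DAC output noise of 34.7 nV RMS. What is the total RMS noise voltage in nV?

52.7 nV

Uncorrelated sources add in power (mean-square): V_tot = √(ΣV_i²)
V_tot = √[(3.97×10⁻⁸)² + (3.47×10⁻⁸)²] = 5.27×10⁻⁸ V = 52.7 nV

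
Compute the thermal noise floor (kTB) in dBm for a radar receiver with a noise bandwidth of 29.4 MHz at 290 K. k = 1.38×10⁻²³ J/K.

P_n = kTB = 1.38×10⁻²³ × 290 × 2.94×10⁷ = 1.18×10⁻¹³ W
In dBm: 10 log₁₀(1.18×10⁻¹³ / 10⁻³) = −99.3 dBm

−99.3 dBm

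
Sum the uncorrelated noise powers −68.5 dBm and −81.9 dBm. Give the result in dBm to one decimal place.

Convert to linear, add, convert back:
P₁ = 1.41×10⁻¹⁰ W, P₂ = 6.46×10⁻¹² W
P_tot = 1.48×10⁻¹⁰ W → 10 log₁₀(P_tot / 10⁻³) = −68.3 dBm

−68.3 dBm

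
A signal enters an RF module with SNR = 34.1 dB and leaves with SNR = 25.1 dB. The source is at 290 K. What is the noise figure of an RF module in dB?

9.0 dB

NF (dB) = SNR_in(dB) − SNR_out(dB) when the source is at T₀
NF = 34.1 − 25.1 = 9.0 dB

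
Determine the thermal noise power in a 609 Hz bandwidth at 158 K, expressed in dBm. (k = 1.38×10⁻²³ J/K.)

−148.8 dBm

P_n = kTB = 1.38×10⁻²³ × 158 × 6.09×10² = 1.33×10⁻¹⁸ W
In dBm: 10 log₁₀(1.33×10⁻¹⁸ / 10⁻³) = −148.8 dBm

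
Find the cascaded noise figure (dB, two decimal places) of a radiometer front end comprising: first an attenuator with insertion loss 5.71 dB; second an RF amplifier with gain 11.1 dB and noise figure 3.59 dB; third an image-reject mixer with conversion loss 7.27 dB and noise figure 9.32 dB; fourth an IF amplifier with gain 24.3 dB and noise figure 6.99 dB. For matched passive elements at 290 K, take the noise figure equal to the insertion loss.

12.27 dB

Convert to linear (a loss of L dB is a gain of −L dB): F_i = 10^(NF_i/10), G_i = 10^(G_i,dB/10)
  Stage 1: F_1 = 10^(5.71/10) = 3.724, G_1 = 10^(−5.71/10) = 0.2685
  Stage 2: F_2 = 10^(3.59/10) = 2.286, G_2 = 10^(11.1/10) = 12.88
  Stage 3: F_3 = 10^(9.32/10) = 8.551, G_3 = 10^(−7.27/10) = 0.1875
  Stage 4: F_4 = 10^(6.99/10) = 5.000, G_4 = 10^(24.3/10) = 269.2
Friis cascade:
  F = 3.724 + (2.286 − 1)/0.2685 + (8.551 − 1)/3.459 + (5.000 − 1)/0.6486 = 16.86
NF = 10 log₁₀(16.86) = 12.27 dB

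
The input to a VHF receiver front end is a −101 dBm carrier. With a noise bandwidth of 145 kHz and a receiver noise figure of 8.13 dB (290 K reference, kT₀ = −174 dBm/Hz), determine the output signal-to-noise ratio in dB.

13.3 dB

Noise floor: N = −174 + 10 log₁₀(B) + NF
10 log₁₀(1.45×10⁵) = 51.61 dB
N = −174 + 51.61 + 8.13 = −114.26 dBm
SNR = P_sig − N = −101 − (−114.26) = 13.26 dB → 13.3 dB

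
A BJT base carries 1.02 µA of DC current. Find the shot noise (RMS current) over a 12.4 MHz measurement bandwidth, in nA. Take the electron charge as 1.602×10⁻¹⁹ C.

I_n = √(2qI·B)
2qI·B = 2 × 1.602×10⁻¹⁹ × 1.02×10⁻⁶ × 1.24×10⁷ = 4.05×10⁻¹⁸ A²
I_n = √(4.05×10⁻¹⁸) = 2.01×10⁻⁹ A = 2.01 nA

2.01 nA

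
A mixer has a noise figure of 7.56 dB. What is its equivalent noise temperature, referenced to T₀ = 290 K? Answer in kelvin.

1363 K

F = 10^(7.56/10) = 5.70164
T_e = (F − 1)·T₀ = (5.70164 − 1) × 290 = 1363 K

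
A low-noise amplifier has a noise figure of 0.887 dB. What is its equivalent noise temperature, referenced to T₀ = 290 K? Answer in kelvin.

F = 10^(0.887/10) = 1.22659
T_e = (F − 1)·T₀ = (1.22659 − 1) × 290 = 65.7 K

65.7 K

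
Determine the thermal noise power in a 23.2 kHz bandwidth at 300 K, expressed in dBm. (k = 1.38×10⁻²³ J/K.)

P_n = kTB = 1.38×10⁻²³ × 300 × 2.32×10⁴ = 9.60×10⁻¹⁷ W
In dBm: 10 log₁₀(9.60×10⁻¹⁷ / 10⁻³) = −130.2 dBm

−130.2 dBm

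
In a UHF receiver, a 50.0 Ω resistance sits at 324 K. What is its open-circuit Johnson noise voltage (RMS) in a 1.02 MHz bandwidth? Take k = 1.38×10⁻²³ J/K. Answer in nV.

V_n = √(4kTRB)
4kTRB = 4 × 1.38×10⁻²³ × 324 × 5.00×10¹ × 1.02×10⁶ = 9.12×10⁻¹³ V²
V_n = √(9.12×10⁻¹³) = 9.55×10⁻⁷ V = 955 nV

955 nV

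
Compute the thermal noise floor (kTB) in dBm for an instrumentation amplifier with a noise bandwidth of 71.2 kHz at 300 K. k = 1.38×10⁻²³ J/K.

−125.3 dBm

P_n = kTB = 1.38×10⁻²³ × 300 × 7.12×10⁴ = 2.95×10⁻¹⁶ W
In dBm: 10 log₁₀(2.95×10⁻¹⁶ / 10⁻³) = −125.3 dBm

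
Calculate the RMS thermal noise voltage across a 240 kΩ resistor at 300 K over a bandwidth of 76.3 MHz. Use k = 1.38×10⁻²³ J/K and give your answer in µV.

V_n = √(4kTRB)
4kTRB = 4 × 1.38×10⁻²³ × 300 × 2.40×10⁵ × 7.63×10⁷ = 3.03×10⁻⁷ V²
V_n = √(3.03×10⁻⁷) = 5.51×10⁻⁴ V = 551 µV

551 µV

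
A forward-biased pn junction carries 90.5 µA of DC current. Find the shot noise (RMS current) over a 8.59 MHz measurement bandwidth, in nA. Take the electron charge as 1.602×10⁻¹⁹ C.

15.8 nA

I_n = √(2qI·B)
2qI·B = 2 × 1.602×10⁻¹⁹ × 9.05×10⁻⁵ × 8.59×10⁶ = 2.49×10⁻¹⁶ A²
I_n = √(2.49×10⁻¹⁶) = 1.58×10⁻⁸ A = 15.8 nA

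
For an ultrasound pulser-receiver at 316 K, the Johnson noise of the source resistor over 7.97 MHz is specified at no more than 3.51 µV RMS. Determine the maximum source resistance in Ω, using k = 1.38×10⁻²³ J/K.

88.6 Ω

Johnson–Nyquist: V_n = √(4kTRB) ⇒ R = V_n² / (4kTB)
4kTB = 4 × 1.38×10⁻²³ × 316 × 7.97×10⁶ = 1.39×10⁻¹³
R = (3.51×10⁻⁶)² / 1.39×10⁻¹³ = 8.86×10¹ Ω = 88.6 Ω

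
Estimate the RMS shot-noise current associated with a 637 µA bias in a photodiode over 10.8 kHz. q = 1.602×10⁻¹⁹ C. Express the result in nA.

1.48 nA

I_n = √(2qI·B)
2qI·B = 2 × 1.602×10⁻¹⁹ × 6.37×10⁻⁴ × 1.08×10⁴ = 2.20×10⁻¹⁸ A²
I_n = √(2.20×10⁻¹⁸) = 1.48×10⁻⁹ A = 1.48 nA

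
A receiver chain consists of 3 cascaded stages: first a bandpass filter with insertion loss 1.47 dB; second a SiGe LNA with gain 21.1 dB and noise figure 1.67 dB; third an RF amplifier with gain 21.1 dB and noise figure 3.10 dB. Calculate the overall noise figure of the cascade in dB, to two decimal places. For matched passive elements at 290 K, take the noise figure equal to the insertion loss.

Convert to linear (a loss of L dB is a gain of −L dB): F_i = 10^(NF_i/10), G_i = 10^(G_i,dB/10)
  Stage 1: F_1 = 10^(1.47/10) = 1.403, G_1 = 10^(−1.47/10) = 0.7129
  Stage 2: F_2 = 10^(1.67/10) = 1.469, G_2 = 10^(21.1/10) = 128.8
  Stage 3: F_3 = 10^(3.10/10) = 2.042, G_3 = 10^(21.1/10) = 128.8
Friis cascade:
  F = 1.403 + (1.469 − 1)/0.7129 + (2.042 − 1)/91.83 = 2.072
NF = 10 log₁₀(2.072) = 3.16 dB

3.16 dB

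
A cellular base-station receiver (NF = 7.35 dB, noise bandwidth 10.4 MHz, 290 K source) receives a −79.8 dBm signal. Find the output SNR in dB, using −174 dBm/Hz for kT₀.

16.7 dB

Noise floor: N = −174 + 10 log₁₀(B) + NF
10 log₁₀(1.04×10⁷) = 70.17 dB
N = −174 + 70.17 + 7.35 = −96.48 dBm
SNR = P_sig − N = −79.8 − (−96.48) = 16.68 dB → 16.7 dB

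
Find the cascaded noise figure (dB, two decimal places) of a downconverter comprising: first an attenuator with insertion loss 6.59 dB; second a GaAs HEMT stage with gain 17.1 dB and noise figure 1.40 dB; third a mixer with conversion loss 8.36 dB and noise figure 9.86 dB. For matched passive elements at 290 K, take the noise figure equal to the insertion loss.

Convert to linear (a loss of L dB is a gain of −L dB): F_i = 10^(NF_i/10), G_i = 10^(G_i,dB/10)
  Stage 1: F_1 = 10^(6.59/10) = 4.560, G_1 = 10^(−6.59/10) = 0.2193
  Stage 2: F_2 = 10^(1.40/10) = 1.380, G_2 = 10^(17.1/10) = 51.29
  Stage 3: F_3 = 10^(9.86/10) = 9.683, G_3 = 10^(−8.36/10) = 0.1459
Friis cascade:
  F = 4.560 + (1.380 − 1)/0.2193 + (9.683 − 1)/11.25 = 7.067
NF = 10 log₁₀(7.067) = 8.49 dB

8.49 dB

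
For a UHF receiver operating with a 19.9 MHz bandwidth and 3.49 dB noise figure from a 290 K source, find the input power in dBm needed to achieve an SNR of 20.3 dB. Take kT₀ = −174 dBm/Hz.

−77.2 dBm

Sensitivity = −174 + 10 log₁₀(B) + NF + SNR_min
= −174 + 72.99 + 3.49 + 20.3
= −77.22 dBm → −77.2 dBm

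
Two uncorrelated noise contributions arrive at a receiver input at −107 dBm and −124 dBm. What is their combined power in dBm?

−106.9 dBm

Convert to linear, add, convert back:
P₁ = 2.00×10⁻¹⁴ W, P₂ = 3.98×10⁻¹⁶ W
P_tot = 2.04×10⁻¹⁴ W → 10 log₁₀(P_tot / 10⁻³) = −106.9 dBm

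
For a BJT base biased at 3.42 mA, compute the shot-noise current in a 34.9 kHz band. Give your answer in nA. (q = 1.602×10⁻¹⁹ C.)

6.18 nA

I_n = √(2qI·B)
2qI·B = 2 × 1.602×10⁻¹⁹ × 3.42×10⁻³ × 3.49×10⁴ = 3.82×10⁻¹⁷ A²
I_n = √(3.82×10⁻¹⁷) = 6.18×10⁻⁹ A = 6.18 nA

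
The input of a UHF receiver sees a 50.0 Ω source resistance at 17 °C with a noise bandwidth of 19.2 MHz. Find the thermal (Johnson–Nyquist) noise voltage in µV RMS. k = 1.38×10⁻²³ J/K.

T = 17 °C + 273.15 = 290.15 K
V_n = √(4kTRB)
4kTRB = 4 × 1.38×10⁻²³ × 290.15 × 5.00×10¹ × 1.92×10⁷ = 1.54×10⁻¹¹ V²
V_n = √(1.54×10⁻¹¹) = 3.92×10⁻⁶ V = 3.92 µV

3.92 µV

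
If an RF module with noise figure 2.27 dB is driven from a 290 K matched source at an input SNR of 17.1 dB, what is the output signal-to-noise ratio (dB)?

By definition F = SNR_in/SNR_out, so in dB: SNR_out = SNR_in − NF
SNR_out = 17.1 − 2.27 = 14.83 dB

14.83 dB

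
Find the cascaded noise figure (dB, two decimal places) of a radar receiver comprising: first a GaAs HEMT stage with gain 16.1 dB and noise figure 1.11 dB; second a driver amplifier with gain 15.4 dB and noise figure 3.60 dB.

Convert to linear (a loss of L dB is a gain of −L dB): F_i = 10^(NF_i/10), G_i = 10^(G_i,dB/10)
  Stage 1: F_1 = 10^(1.11/10) = 1.291, G_1 = 10^(16.1/10) = 40.74
  Stage 2: F_2 = 10^(3.60/10) = 2.291, G_2 = 10^(15.4/10) = 34.67
Friis cascade:
  F = 1.291 + (2.291 − 1)/40.74 = 1.323
NF = 10 log₁₀(1.323) = 1.22 dB

1.22 dB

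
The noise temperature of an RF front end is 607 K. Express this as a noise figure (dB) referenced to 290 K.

4.90 dB

F = 1 + T_e/T₀ = 1 + 607/290 = 3.0931
NF = 10 log₁₀(3.0931) = 4.90 dB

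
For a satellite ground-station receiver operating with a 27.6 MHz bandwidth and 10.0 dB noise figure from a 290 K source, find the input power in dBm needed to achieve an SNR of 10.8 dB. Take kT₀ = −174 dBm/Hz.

−78.8 dBm

Sensitivity = −174 + 10 log₁₀(B) + NF + SNR_min
= −174 + 74.41 + 10.0 + 10.8
= −78.79 dBm → −78.8 dBm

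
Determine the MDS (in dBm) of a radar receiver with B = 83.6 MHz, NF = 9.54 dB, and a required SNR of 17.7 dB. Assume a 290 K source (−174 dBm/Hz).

Sensitivity = −174 + 10 log₁₀(B) + NF + SNR_min
= −174 + 79.22 + 9.54 + 17.7
= −67.54 dBm → −67.5 dBm

−67.5 dBm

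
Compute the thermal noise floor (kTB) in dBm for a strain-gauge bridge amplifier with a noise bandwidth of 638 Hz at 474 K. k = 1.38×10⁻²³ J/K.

−143.8 dBm

P_n = kTB = 1.38×10⁻²³ × 474 × 6.38×10² = 4.17×10⁻¹⁸ W
In dBm: 10 log₁₀(4.17×10⁻¹⁸ / 10⁻³) = −143.8 dBm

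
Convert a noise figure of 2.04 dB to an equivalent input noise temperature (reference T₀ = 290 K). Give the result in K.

174 K

F = 10^(2.04/10) = 1.59956
T_e = (F − 1)·T₀ = (1.59956 − 1) × 290 = 174 K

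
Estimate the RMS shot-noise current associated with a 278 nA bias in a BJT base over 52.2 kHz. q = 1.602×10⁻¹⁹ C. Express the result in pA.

I_n = √(2qI·B)
2qI·B = 2 × 1.602×10⁻¹⁹ × 2.78×10⁻⁷ × 5.22×10⁴ = 4.65×10⁻²¹ A²
I_n = √(4.65×10⁻²¹) = 6.82×10⁻¹¹ A = 68.2 pA

68.2 pA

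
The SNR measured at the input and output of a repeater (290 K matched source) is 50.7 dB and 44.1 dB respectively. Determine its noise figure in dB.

NF (dB) = SNR_in(dB) − SNR_out(dB) when the source is at T₀
NF = 50.7 − 44.1 = 6.6 dB

6.6 dB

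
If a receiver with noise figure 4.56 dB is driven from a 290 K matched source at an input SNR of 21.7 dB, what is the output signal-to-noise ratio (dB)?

By definition F = SNR_in/SNR_out, so in dB: SNR_out = SNR_in − NF
SNR_out = 21.7 − 4.56 = 17.14 dB

17.14 dB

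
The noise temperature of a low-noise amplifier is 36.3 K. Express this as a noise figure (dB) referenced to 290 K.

0.512 dB

F = 1 + T_e/T₀ = 1 + 36.3/290 = 1.12517
NF = 10 log₁₀(1.12517) = 0.512 dB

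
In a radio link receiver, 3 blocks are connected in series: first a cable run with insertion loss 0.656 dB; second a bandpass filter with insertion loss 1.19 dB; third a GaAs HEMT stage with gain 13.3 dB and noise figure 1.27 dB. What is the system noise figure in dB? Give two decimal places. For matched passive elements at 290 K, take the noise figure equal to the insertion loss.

3.12 dB

Convert to linear (a loss of L dB is a gain of −L dB): F_i = 10^(NF_i/10), G_i = 10^(G_i,dB/10)
  Stage 1: F_1 = 10^(0.656/10) = 1.163, G_1 = 10^(−0.656/10) = 0.8598
  Stage 2: F_2 = 10^(1.19/10) = 1.315, G_2 = 10^(−1.19/10) = 0.7603
  Stage 3: F_3 = 10^(1.27/10) = 1.340, G_3 = 10^(13.3/10) = 21.38
Friis cascade:
  F = 1.163 + (1.315 − 1)/0.8598 + (1.340 − 1)/0.6537 = 2.049
NF = 10 log₁₀(2.049) = 3.12 dB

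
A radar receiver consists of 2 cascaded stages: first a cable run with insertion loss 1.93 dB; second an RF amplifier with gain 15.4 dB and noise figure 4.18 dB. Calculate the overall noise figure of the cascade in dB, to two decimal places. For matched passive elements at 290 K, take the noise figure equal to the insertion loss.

Convert to linear (a loss of L dB is a gain of −L dB): F_i = 10^(NF_i/10), G_i = 10^(G_i,dB/10)
  Stage 1: F_1 = 10^(1.93/10) = 1.560, G_1 = 10^(−1.93/10) = 0.6412
  Stage 2: F_2 = 10^(4.18/10) = 2.618, G_2 = 10^(15.4/10) = 34.67
Friis cascade:
  F = 1.560 + (2.618 − 1)/0.6412 = 4.083
NF = 10 log₁₀(4.083) = 6.11 dB

6.11 dB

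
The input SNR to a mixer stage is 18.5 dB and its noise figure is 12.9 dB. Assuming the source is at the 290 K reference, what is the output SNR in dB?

By definition F = SNR_in/SNR_out, so in dB: SNR_out = SNR_in − NF
SNR_out = 18.5 − 12.9 = 5.6 dB

5.6 dB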